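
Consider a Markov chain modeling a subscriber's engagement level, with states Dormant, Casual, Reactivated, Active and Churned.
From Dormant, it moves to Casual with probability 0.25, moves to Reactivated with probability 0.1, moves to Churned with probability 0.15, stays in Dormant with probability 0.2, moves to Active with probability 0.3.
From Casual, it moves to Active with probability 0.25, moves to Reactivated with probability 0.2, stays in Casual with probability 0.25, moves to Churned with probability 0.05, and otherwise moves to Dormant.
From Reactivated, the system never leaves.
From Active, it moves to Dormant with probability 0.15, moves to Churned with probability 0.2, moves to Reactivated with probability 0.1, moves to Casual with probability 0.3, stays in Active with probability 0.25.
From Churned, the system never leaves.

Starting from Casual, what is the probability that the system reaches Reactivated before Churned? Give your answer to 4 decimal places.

Let h(s) be the probability of absorption at Reactivated starting from transient state s. Then h(Reactivated) = 1 and h(Churned) = 0. By first-step analysis:
h(Dormant) = 0.2·h(Dormant) + 0.25·h(Casual) + 0.1·1 + 0.3·h(Active) + 0.15·0
h(Casual) = 0.25·h(Dormant) + 0.25·h(Casual) + 0.2·1 + 0.25·h(Active) + 0.05·0
h(Active) = 0.15·h(Dormant) + 0.3·h(Casual) + 0.1·1 + 0.25·h(Active) + 0.2·0
Solving: h(Dormant) = 0.4793, h(Casual) = 0.5802, h(Active) = 0.4613.
Starting from Casual, the probability is 0.5802.

0.5802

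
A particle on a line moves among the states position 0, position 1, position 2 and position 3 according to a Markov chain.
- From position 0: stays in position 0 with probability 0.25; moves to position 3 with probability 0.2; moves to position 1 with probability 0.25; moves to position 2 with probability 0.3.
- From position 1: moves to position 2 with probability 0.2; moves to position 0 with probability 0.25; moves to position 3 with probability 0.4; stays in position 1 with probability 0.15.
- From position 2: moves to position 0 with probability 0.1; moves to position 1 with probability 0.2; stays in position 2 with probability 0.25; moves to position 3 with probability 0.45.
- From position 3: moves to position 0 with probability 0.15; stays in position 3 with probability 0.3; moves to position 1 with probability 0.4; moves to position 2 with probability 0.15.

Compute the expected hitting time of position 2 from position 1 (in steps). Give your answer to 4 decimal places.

4.8649

Let t(s) be the expected number of steps to first reach position 2 from state s, with t(position 2) = 0. Conditioning on the first step:
t(position 0) = 1 + 0.25·t(position 0) + 0.25·t(position 1) + 0.2·t(position 3)
t(position 1) = 1 + 0.25·t(position 0) + 0.15·t(position 1) + 0.4·t(position 3)
t(position 3) = 1 + 0.15·t(position 0) + 0.4·t(position 1) + 0.3·t(position 3)
Solving: t(position 0) = 4.3243, t(position 1) = 4.8649, t(position 3) = 5.1351.
Expected steps from position 1 to position 2: 4.8649.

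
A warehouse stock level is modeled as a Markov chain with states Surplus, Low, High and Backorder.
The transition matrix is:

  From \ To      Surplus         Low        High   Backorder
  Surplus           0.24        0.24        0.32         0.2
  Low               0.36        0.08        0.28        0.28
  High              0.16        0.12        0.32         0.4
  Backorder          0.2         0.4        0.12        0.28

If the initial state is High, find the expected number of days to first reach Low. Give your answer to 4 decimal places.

Let t(s) be the expected number of days to first reach Low from state s, with t(Low) = 0. Conditioning on the first day:
t(Surplus) = 1 + 0.24·t(Surplus) + 0.32·t(High) + 0.2·t(Backorder)
t(High) = 1 + 0.16·t(Surplus) + 0.32·t(High) + 0.4·t(Backorder)
t(Backorder) = 1 + 0.2·t(Surplus) + 0.12·t(High) + 0.28·t(Backorder)
Solving: t(Surplus) = 3.9651, t(High) = 4.2889, t(Backorder) = 3.2051.
Expected days from High to Low: 4.2889.

4.2889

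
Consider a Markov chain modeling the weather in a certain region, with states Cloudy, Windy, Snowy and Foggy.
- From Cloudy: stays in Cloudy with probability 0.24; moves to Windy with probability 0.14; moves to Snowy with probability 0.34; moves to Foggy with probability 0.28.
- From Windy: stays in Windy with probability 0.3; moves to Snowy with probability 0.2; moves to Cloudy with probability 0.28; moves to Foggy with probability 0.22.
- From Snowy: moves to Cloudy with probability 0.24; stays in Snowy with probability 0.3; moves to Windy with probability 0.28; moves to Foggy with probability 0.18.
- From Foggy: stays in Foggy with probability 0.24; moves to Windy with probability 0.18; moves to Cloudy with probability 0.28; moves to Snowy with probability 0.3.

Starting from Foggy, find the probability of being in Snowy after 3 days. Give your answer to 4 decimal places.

0.2882

Propagate the distribution vector 3 days from Foggy.
After 0 days: (0.0000, 0.0000, 0.0000, 1.0000)
After 1 day: (0.2800, 0.1800, 0.3000, 0.2400)
After 2 days: (0.2568, 0.2204, 0.2932, 0.2296)
After 3 days: (0.2580, 0.2255, 0.2882, 0.2283)
P(in Snowy after 3 days) = 0.2882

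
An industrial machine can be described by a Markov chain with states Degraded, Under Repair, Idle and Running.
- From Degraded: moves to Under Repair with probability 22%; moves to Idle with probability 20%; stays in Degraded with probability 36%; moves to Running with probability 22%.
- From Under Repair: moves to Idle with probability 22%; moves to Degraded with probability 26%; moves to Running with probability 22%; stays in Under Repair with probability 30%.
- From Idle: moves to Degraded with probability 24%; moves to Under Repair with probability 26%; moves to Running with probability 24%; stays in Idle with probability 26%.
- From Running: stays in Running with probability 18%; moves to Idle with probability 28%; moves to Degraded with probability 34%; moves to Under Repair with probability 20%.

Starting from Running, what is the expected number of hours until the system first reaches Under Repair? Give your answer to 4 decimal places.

Let t(s) be the expected number of hours to first reach Under Repair from state s, with t(Under Repair) = 0. Conditioning on the first hour:
t(Degraded) = 1 + 0.36·t(Degraded) + 0.2·t(Idle) + 0.22·t(Running)
t(Idle) = 1 + 0.24·t(Degraded) + 0.26·t(Idle) + 0.24·t(Running)
t(Running) = 1 + 0.34·t(Degraded) + 0.28·t(Idle) + 0.18·t(Running)
Solving: t(Degraded) = 4.4459, t(Idle) = 4.2582, t(Running) = 4.5170.
Expected hours from Running to Under Repair: 4.5170.

4.5170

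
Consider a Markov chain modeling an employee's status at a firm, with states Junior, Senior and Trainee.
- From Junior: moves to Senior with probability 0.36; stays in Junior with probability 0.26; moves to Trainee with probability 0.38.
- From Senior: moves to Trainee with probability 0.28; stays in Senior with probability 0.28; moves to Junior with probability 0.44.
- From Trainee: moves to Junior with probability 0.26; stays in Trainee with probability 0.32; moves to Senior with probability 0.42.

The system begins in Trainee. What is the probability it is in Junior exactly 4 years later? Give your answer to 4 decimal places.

Propagate the distribution vector 4 years from Trainee.
After 0 years: (0.0000, 0.0000, 1.0000)
After 1 year: (0.2600, 0.4200, 0.3200)
After 2 years: (0.3356, 0.3456, 0.3188)
After 3 years: (0.3222, 0.3515, 0.3263)
After 4 years: (0.3233, 0.3515, 0.3253)
P(in Junior after 4 years) = 0.3233

0.3233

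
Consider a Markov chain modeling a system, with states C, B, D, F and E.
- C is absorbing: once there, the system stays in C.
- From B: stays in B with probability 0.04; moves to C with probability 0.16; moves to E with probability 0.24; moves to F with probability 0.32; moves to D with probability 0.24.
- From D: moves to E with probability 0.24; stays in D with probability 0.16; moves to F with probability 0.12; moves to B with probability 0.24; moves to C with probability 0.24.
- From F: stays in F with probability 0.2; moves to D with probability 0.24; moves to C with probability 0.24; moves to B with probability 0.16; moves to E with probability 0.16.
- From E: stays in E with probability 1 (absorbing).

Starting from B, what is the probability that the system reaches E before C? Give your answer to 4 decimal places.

Let h(s) be the probability of absorption at E starting from transient state s. Then h(E) = 1 and h(C) = 0. By first-step analysis:
h(B) = 0.16·0 + 0.04·h(B) + 0.24·h(D) + 0.32·h(F) + 0.24·1
h(D) = 0.24·0 + 0.24·h(B) + 0.16·h(D) + 0.12·h(F) + 0.24·1
h(F) = 0.24·0 + 0.16·h(B) + 0.24·h(D) + 0.2·h(F) + 0.16·1
Solving: h(B) = 0.5274, h(D) = 0.5015, h(F) = 0.4559.
Starting from B, the probability is 0.5274.

0.5274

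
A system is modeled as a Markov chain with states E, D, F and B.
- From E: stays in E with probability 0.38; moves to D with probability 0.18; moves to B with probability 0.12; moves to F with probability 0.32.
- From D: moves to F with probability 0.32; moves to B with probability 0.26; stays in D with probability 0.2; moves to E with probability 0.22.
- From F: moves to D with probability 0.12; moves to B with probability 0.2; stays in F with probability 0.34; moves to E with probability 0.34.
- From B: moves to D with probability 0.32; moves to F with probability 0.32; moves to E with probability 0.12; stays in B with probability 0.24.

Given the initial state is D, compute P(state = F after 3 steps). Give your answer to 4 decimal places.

Propagate the distribution vector 3 steps from D.
After 0 steps: (0.0000, 1.0000, 0.0000, 0.0000)
After 1 step: (0.2200, 0.2000, 0.3200, 0.2600)
After 2 steps: (0.2676, 0.2012, 0.3264, 0.2048)
After 3 steps: (0.2815, 0.1931, 0.3265, 0.1989)
P(in F after 3 steps) = 0.3265

0.3265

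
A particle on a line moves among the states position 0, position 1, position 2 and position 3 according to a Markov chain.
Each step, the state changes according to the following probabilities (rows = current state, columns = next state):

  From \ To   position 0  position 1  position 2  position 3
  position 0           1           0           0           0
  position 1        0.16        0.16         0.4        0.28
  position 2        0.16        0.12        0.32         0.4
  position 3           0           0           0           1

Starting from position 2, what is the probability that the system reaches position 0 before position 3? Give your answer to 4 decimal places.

Let h(s) be the probability of absorption at position 0 starting from transient state s. Then h(position 0) = 1 and h(position 3) = 0. By first-step analysis:
h(position 1) = 0.16·1 + 0.16·h(position 1) + 0.4·h(position 2) + 0.28·0
h(position 2) = 0.16·1 + 0.12·h(position 1) + 0.32·h(position 2) + 0.4·0
Solving: h(position 1) = 0.3303, h(position 2) = 0.2936.
Starting from position 2, the probability is 0.2936.

0.2936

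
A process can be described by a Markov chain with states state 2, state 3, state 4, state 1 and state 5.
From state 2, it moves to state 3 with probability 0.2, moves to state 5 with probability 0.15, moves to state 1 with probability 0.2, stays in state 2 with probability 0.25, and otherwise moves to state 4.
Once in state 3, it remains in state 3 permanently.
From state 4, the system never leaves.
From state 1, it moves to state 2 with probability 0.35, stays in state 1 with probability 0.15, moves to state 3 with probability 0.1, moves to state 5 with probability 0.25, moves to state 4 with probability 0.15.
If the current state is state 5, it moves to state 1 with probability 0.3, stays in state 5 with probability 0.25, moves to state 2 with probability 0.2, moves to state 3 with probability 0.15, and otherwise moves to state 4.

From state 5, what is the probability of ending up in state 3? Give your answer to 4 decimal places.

Let h(s) be the probability of absorption at state 3 starting from transient state s. Then h(state 3) = 1 and h(state 4) = 0. By first-step analysis:
h(state 2) = 0.25·h(state 2) + 0.2·1 + 0.2·0 + 0.2·h(state 1) + 0.15·h(state 5)
h(state 1) = 0.35·h(state 2) + 0.1·1 + 0.15·0 + 0.15·h(state 1) + 0.25·h(state 5)
h(state 5) = 0.2·h(state 2) + 0.15·1 + 0.1·0 + 0.3·h(state 1) + 0.25·h(state 5)
Solving: h(state 2) = 0.4986, h(state 1) = 0.4770, h(state 5) = 0.5238.
Starting from state 5, the probability is 0.5238.

0.5238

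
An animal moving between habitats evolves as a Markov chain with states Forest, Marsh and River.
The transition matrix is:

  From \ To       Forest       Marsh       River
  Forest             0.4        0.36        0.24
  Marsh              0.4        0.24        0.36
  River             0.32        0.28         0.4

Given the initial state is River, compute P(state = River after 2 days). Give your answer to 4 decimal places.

0.3376

Sum over the intermediate state after 1 day:
P = P(River→Forest)·P(Forest→River) + P(River→Marsh)·P(Marsh→River) + P(River→River)·P(River→River)
  = 0.32×0.24 + 0.28×0.36 + 0.4×0.4
  = 0.0768 + 0.1008 + 0.1600 = 0.3376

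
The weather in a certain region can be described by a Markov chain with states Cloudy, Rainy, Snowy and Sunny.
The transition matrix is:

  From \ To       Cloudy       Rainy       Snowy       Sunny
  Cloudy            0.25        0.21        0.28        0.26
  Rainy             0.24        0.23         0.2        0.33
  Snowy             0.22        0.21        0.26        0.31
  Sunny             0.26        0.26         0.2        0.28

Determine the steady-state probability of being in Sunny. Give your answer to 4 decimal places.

0.2936

Let the stationary distribution be π with π = πP and π_1 + π_2 + π_3 + π_4 = 1.
π_1 = 0.25·π_1 + 0.24·π_2 + 0.22·π_3 + 0.26·π_4
π_2 = 0.21·π_1 + 0.23·π_2 + 0.21·π_3 + 0.26·π_4
π_3 = 0.28·π_1 + 0.2·π_2 + 0.26·π_3 + 0.2·π_4
Solving with the normalization constraint gives π = (0.2436, 0.2293, 0.2335, 0.2936).
So the stationary probability of Sunny is 0.2936.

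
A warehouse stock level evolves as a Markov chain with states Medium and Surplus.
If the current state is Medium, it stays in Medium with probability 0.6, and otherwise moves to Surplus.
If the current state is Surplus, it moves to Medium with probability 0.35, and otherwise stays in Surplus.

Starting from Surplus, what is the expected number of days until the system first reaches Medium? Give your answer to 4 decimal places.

Let t(s) be the expected number of days to first reach Medium from state s, with t(Medium) = 0. Conditioning on the first day:
t(Surplus) = 1 + 0.65·t(Surplus)
Solving: t(Surplus) = 2.8571.
Expected days from Surplus to Medium: 2.8571.

2.8571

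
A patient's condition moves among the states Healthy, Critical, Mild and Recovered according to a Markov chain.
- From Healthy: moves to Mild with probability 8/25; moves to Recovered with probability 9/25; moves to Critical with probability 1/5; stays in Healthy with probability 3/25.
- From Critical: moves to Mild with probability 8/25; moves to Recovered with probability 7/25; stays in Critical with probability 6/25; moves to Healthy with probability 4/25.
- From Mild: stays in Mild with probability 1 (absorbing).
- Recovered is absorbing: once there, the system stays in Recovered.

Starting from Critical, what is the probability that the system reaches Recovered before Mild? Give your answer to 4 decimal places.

Let h(s) be the probability of absorption at Recovered starting from transient state s. Then h(Recovered) = 1 and h(Mild) = 0. By first-step analysis:
h(Healthy) = 0.12·h(Healthy) + 0.2·h(Critical) + 0.32·0 + 0.36·1
h(Critical) = 0.16·h(Healthy) + 0.24·h(Critical) + 0.32·0 + 0.28·1
Solving: h(Healthy) = 0.5176, h(Critical) = 0.4774.
Starting from Critical, the probability is 0.4774.

0.4774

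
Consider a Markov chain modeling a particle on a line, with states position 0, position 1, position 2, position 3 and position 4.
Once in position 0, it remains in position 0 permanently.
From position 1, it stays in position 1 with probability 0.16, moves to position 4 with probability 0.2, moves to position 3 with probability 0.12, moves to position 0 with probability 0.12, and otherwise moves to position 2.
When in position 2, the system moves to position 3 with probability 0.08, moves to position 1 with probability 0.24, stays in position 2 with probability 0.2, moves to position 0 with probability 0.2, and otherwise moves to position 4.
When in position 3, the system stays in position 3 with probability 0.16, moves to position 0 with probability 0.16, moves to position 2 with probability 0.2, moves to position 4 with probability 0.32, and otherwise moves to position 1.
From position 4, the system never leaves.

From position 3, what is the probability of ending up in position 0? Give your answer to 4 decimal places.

Let h(s) be the probability of absorption at position 0 starting from transient state s. Then h(position 0) = 1 and h(position 4) = 0. By first-step analysis:
h(position 1) = 0.12·1 + 0.16·h(position 1) + 0.4·h(position 2) + 0.12·h(position 3) + 0.2·0
h(position 2) = 0.2·1 + 0.24·h(position 1) + 0.2·h(position 2) + 0.08·h(position 3) + 0.28·0
h(position 3) = 0.16·1 + 0.16·h(position 1) + 0.2·h(position 2) + 0.16·h(position 3) + 0.32·0
Solving: h(position 1) = 0.3854, h(position 2) = 0.4016, h(position 3) = 0.3595.
Starting from position 3, the probability is 0.3595.

0.3595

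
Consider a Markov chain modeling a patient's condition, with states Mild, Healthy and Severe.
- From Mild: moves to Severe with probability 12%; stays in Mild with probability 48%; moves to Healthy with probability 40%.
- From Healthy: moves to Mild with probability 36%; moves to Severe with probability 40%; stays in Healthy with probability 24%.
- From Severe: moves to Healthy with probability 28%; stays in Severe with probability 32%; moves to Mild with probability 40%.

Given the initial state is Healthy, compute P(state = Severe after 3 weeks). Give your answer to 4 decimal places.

0.2612

Propagate the distribution vector 3 weeks from Healthy.
After 0 weeks: (0.0000, 1.0000, 0.0000)
After 1 week: (0.3600, 0.2400, 0.4000)
After 2 weeks: (0.4192, 0.3136, 0.2672)
After 3 weeks: (0.4210, 0.3178, 0.2612)
P(in Severe after 3 weeks) = 0.2612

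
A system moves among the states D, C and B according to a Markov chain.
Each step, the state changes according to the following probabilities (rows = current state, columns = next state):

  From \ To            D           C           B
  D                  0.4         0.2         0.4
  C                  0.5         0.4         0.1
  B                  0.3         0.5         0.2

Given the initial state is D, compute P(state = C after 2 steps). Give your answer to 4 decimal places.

Sum over the intermediate state after 1 step:
P = P(D→D)·P(D→C) + P(D→C)·P(C→C) + P(D→B)·P(B→C)
  = 0.4×0.2 + 0.2×0.4 + 0.4×0.5
  = 0.0800 + 0.0800 + 0.2000 = 0.3600

0.3600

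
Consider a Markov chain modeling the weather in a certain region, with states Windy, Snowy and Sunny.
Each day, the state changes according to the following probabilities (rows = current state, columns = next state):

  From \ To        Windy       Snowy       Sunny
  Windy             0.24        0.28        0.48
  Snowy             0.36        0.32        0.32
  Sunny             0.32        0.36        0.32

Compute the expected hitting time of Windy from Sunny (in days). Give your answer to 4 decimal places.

Let t(s) be the expected number of days to first reach Windy from state s, with t(Windy) = 0. Conditioning on the first day:
t(Snowy) = 1 + 0.32·t(Snowy) + 0.32·t(Sunny)
t(Sunny) = 1 + 0.36·t(Snowy) + 0.32·t(Sunny)
Solving: t(Snowy) = 2.8802, t(Sunny) = 2.9954.
Expected days from Sunny to Windy: 2.9954.

2.9954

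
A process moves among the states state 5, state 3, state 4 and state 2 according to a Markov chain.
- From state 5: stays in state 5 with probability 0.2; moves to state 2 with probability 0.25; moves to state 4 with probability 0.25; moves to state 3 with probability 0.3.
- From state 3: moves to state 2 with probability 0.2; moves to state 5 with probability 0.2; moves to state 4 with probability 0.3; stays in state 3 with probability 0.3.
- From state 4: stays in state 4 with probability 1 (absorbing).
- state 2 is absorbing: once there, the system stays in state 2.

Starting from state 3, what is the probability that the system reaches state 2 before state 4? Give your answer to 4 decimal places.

Let h(s) be the probability of absorption at state 2 starting from transient state s. Then h(state 2) = 1 and h(state 4) = 0. By first-step analysis:
h(state 5) = 0.2·h(state 5) + 0.3·h(state 3) + 0.25·0 + 0.25·1
h(state 3) = 0.2·h(state 5) + 0.3·h(state 3) + 0.3·0 + 0.2·1
Solving: h(state 5) = 0.4700, h(state 3) = 0.4200.
Starting from state 3, the probability is 0.4200.

0.4200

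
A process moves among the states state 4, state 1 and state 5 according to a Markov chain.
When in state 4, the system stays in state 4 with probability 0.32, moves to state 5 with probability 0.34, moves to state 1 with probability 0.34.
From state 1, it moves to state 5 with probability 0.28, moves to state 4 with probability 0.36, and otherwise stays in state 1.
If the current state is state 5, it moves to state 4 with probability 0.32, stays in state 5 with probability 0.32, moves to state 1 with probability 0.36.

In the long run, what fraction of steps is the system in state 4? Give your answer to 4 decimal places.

0.3341

Let the stationary distribution be π with π = πP and π_1 + π_2 + π_3 = 1.
π_1 = 0.32·π_1 + 0.36·π_2 + 0.32·π_3
π_2 = 0.34·π_1 + 0.36·π_2 + 0.36·π_3
Solving with the normalization constraint gives π = (0.3341, 0.3533, 0.3125).
So the stationary probability of state 4 is 0.3341.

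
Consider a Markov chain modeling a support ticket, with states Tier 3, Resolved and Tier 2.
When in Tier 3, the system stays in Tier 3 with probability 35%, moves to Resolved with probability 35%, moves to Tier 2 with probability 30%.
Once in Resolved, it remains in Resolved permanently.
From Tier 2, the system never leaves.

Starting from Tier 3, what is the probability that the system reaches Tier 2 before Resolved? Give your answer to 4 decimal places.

Let h(s) be the probability of absorption at Tier 2 starting from transient state s. Then h(Tier 2) = 1 and h(Resolved) = 0. By first-step analysis:
h(Tier 3) = 0.35·h(Tier 3) + 0.35·0 + 0.3·1
Solving: h(Tier 3) = 0.4615.
Starting from Tier 3, the probability is 0.4615.

0.4615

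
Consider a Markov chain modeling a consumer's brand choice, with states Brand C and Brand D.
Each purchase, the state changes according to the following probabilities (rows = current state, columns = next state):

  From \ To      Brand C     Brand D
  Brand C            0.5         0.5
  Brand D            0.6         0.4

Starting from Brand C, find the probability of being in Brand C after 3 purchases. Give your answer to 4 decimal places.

0.5450

Propagate the distribution vector 3 purchases from Brand C.
After 0 purchases: (1.0000, 0.0000)
After 1 purchase: (0.5000, 0.5000)
After 2 purchases: (0.5500, 0.4500)
After 3 purchases: (0.5450, 0.4550)
P(in Brand C after 3 purchases) = 0.5450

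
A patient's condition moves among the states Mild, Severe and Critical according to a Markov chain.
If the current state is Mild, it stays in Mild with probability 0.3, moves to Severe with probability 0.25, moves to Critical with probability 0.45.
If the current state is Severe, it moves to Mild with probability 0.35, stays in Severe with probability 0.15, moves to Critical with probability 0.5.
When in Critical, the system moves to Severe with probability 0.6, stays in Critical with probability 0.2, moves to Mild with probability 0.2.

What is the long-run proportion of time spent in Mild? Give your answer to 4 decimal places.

0.2799

Let the stationary distribution be π with π = πP and π_1 + π_2 + π_3 = 1.
π_1 = 0.3·π_1 + 0.35·π_2 + 0.2·π_3
π_2 = 0.25·π_1 + 0.15·π_2 + 0.6·π_3
Solving with the normalization constraint gives π = (0.2799, 0.3462, 0.3738).
So the stationary probability of Mild is 0.2799.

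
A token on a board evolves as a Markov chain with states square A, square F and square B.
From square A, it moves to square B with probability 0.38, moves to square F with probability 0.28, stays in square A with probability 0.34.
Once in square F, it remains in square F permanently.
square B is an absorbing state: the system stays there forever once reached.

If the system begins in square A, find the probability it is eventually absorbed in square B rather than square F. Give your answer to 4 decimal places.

0.5758

Let h(s) be the probability of absorption at square B starting from transient state s. Then h(square B) = 1 and h(square F) = 0. By first-step analysis:
h(square A) = 0.34·h(square A) + 0.28·0 + 0.38·1
Solving: h(square A) = 0.5758.
Starting from square A, the probability is 0.5758.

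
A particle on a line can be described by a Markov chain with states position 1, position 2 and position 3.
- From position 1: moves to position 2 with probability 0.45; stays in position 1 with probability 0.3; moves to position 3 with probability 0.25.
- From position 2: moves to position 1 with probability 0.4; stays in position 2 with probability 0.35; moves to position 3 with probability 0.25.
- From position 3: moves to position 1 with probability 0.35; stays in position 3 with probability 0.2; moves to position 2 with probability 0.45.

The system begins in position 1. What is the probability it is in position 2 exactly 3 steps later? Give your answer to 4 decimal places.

0.4095

Propagate the distribution vector 3 steps from position 1.
After 0 steps: (1.0000, 0.0000, 0.0000)
After 1 step: (0.3000, 0.4500, 0.2500)
After 2 steps: (0.3575, 0.4050, 0.2375)
After 3 steps: (0.3524, 0.4095, 0.2381)
P(in position 2 after 3 steps) = 0.4095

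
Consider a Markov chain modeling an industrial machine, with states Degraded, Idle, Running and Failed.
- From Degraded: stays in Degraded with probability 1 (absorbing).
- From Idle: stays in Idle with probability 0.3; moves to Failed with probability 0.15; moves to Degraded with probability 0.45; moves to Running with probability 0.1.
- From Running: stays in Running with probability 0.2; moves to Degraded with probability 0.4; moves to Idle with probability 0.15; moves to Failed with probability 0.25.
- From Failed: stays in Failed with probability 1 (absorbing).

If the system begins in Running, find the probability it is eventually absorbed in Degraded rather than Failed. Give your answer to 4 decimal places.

0.6376

Let h(s) be the probability of absorption at Degraded starting from transient state s. Then h(Degraded) = 1 and h(Failed) = 0. By first-step analysis:
h(Idle) = 0.45·1 + 0.3·h(Idle) + 0.1·h(Running) + 0.15·0
h(Running) = 0.4·1 + 0.15·h(Idle) + 0.2·h(Running) + 0.25·0
Solving: h(Idle) = 0.7339, h(Running) = 0.6376.
Starting from Running, the probability is 0.6376.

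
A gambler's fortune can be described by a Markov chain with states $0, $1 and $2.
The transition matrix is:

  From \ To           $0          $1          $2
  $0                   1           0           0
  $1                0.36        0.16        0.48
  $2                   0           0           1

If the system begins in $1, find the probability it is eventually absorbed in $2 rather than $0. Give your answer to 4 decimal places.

0.5714

Let h(s) be the probability of absorption at $2 starting from transient state s. Then h($2) = 1 and h($0) = 0. By first-step analysis:
h($1) = 0.36·0 + 0.16·h($1) + 0.48·1
Solving: h($1) = 0.5714.
Starting from $1, the probability is 0.5714.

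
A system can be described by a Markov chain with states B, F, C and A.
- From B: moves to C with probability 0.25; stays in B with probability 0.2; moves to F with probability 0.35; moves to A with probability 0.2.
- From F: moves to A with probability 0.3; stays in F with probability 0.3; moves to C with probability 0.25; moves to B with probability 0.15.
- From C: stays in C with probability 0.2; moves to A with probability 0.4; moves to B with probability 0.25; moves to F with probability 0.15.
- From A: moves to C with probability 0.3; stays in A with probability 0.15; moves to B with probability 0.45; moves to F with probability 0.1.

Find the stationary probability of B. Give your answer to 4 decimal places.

0.2662

Let the stationary distribution be π with π = πP and π_1 + π_2 + π_3 + π_4 = 1.
π_1 = 0.2·π_1 + 0.15·π_2 + 0.25·π_3 + 0.45·π_4
π_2 = 0.35·π_1 + 0.3·π_2 + 0.15·π_3 + 0.1·π_4
π_3 = 0.25·π_1 + 0.25·π_2 + 0.2·π_3 + 0.3·π_4
Solving with the normalization constraint gives π = (0.2662, 0.2238, 0.2505, 0.2595).
So the stationary probability of B is 0.2662.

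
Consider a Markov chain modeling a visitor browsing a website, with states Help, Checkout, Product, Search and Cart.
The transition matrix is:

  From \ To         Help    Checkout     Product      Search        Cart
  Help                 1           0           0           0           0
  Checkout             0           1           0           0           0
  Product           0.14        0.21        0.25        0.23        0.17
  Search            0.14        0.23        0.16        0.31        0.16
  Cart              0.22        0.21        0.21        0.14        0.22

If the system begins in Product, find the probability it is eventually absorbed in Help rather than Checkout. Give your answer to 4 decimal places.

Let h(s) be the probability of absorption at Help starting from transient state s. Then h(Help) = 1 and h(Checkout) = 0. By first-step analysis:
h(Product) = 0.14·1 + 0.21·0 + 0.25·h(Product) + 0.23·h(Search) + 0.17·h(Cart)
h(Search) = 0.14·1 + 0.23·0 + 0.16·h(Product) + 0.31·h(Search) + 0.16·h(Cart)
h(Cart) = 0.22·1 + 0.21·0 + 0.21·h(Product) + 0.14·h(Search) + 0.22·h(Cart)
Solving: h(Product) = 0.4179, h(Search) = 0.4083, h(Cart) = 0.4679.
Starting from Product, the probability is 0.4179.

0.4179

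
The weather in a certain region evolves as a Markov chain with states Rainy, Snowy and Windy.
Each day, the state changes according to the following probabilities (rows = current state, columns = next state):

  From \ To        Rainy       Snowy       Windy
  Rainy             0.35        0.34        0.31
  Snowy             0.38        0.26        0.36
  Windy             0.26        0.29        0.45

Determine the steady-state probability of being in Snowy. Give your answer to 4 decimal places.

0.2973

Let the stationary distribution be π with π = πP and π_1 + π_2 + π_3 = 1.
π_1 = 0.35·π_1 + 0.38·π_2 + 0.26·π_3
π_2 = 0.34·π_1 + 0.26·π_2 + 0.29·π_3
Solving with the normalization constraint gives π = (0.3249, 0.2973, 0.3778).
So the stationary probability of Snowy is 0.2973.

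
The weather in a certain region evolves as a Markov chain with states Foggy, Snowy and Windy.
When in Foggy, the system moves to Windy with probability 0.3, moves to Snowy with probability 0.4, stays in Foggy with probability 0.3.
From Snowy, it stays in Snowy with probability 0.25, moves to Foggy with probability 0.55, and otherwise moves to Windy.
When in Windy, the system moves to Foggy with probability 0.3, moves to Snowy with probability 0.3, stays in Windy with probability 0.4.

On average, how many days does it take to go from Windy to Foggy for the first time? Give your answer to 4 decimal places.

2.6923

Let t(s) be the expected number of days to first reach Foggy from state s, with t(Foggy) = 0. Conditioning on the first day:
t(Snowy) = 1 + 0.25·t(Snowy) + 0.2·t(Windy)
t(Windy) = 1 + 0.3·t(Snowy) + 0.4·t(Windy)
Solving: t(Snowy) = 2.0513, t(Windy) = 2.6923.
Expected days from Windy to Foggy: 2.6923.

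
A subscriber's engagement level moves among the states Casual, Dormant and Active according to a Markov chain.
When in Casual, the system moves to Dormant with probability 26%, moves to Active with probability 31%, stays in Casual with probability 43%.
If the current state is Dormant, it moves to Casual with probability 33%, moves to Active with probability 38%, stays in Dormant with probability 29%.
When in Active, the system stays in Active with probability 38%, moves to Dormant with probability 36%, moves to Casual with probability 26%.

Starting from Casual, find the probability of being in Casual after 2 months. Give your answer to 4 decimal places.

Sum over the intermediate state after 1 month:
P = P(Casual→Casual)·P(Casual→Casual) + P(Casual→Dormant)·P(Dormant→Casual) + P(Casual→Active)·P(Active→Casual)
  = 0.43×0.43 + 0.26×0.33 + 0.31×0.26
  = 0.1849 + 0.0858 + 0.0806 = 0.3513

0.3513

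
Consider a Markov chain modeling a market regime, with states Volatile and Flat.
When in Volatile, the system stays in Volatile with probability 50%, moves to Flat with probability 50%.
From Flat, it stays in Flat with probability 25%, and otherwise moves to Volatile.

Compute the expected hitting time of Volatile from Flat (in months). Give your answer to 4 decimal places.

Let t(s) be the expected number of months to first reach Volatile from state s, with t(Volatile) = 0. Conditioning on the first month:
t(Flat) = 1 + 0.25·t(Flat)
Solving: t(Flat) = 1.3333.
Expected months from Flat to Volatile: 1.3333.

1.3333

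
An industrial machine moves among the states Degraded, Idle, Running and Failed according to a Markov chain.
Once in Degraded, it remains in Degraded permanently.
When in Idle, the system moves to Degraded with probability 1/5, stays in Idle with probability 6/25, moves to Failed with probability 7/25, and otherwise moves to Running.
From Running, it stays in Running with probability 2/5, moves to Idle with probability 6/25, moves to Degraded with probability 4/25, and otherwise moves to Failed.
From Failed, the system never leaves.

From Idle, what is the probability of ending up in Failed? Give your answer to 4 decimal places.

Let h(s) be the probability of absorption at Failed starting from transient state s. Then h(Failed) = 1 and h(Degraded) = 0. By first-step analysis:
h(Idle) = 0.2·0 + 0.24·h(Idle) + 0.28·h(Running) + 0.28·1
h(Running) = 0.16·0 + 0.24·h(Idle) + 0.4·h(Running) + 0.2·1
Solving: h(Idle) = 0.5761, h(Running) = 0.5638.
Starting from Idle, the probability is 0.5761.

0.5761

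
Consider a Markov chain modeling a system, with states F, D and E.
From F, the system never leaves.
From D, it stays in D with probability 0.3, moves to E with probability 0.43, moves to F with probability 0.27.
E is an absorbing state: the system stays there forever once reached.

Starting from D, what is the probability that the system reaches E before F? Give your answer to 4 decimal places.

Let h(s) be the probability of absorption at E starting from transient state s. Then h(E) = 1 and h(F) = 0. By first-step analysis:
h(D) = 0.27·0 + 0.3·h(D) + 0.43·1
Solving: h(D) = 0.6143.
Starting from D, the probability is 0.6143.

0.6143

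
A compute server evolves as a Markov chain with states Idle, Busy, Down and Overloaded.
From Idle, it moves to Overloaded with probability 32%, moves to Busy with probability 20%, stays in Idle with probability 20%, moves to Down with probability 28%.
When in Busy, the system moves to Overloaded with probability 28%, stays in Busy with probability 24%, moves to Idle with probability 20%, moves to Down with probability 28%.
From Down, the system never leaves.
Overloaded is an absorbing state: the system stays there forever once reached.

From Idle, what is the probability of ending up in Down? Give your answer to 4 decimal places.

0.4732

Let h(s) be the probability of absorption at Down starting from transient state s. Then h(Down) = 1 and h(Overloaded) = 0. By first-step analysis:
h(Idle) = 0.2·h(Idle) + 0.2·h(Busy) + 0.28·1 + 0.32·0
h(Busy) = 0.2·h(Idle) + 0.24·h(Busy) + 0.28·1 + 0.28·0
Solving: h(Idle) = 0.4732, h(Busy) = 0.4930.
Starting from Idle, the probability is 0.4732.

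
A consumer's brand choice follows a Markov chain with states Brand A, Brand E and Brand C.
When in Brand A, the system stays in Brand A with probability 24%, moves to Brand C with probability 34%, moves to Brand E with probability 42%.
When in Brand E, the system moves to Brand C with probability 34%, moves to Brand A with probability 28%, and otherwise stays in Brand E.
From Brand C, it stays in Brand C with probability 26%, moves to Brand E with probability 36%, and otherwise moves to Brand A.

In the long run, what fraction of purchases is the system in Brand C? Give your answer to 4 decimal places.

Let the stationary distribution be π with π = πP and π_1 + π_2 + π_3 = 1.
π_1 = 0.24·π_1 + 0.28·π_2 + 0.38·π_3
π_2 = 0.42·π_1 + 0.38·π_2 + 0.36·π_3
Solving with the normalization constraint gives π = (0.2995, 0.3857, 0.3148).
So the stationary probability of Brand C is 0.3148.

0.3148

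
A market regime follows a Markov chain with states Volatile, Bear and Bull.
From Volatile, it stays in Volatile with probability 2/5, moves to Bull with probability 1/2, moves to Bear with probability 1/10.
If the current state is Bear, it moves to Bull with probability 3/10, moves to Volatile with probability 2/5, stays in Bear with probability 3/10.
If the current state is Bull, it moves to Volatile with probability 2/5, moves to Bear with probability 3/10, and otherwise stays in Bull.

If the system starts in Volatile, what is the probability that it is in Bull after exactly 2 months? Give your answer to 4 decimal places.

0.3800

Sum over the intermediate state after 1 month:
P = P(Volatile→Volatile)·P(Volatile→Bull) + P(Volatile→Bear)·P(Bear→Bull) + P(Volatile→Bull)·P(Bull→Bull)
  = 0.4×0.5 + 0.1×0.3 + 0.5×0.3
  = 0.2000 + 0.0300 + 0.1500 = 0.3800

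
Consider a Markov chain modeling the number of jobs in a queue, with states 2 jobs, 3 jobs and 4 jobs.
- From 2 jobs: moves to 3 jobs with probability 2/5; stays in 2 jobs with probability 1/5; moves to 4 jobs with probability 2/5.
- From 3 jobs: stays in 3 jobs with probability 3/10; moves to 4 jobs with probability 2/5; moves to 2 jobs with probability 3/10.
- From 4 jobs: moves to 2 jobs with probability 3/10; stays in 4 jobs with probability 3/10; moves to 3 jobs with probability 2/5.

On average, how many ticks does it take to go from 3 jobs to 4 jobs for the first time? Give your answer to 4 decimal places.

2.5000

Let t(s) be the expected number of ticks to first reach 4 jobs from state s, with t(4 jobs) = 0. Conditioning on the first tick:
t(2 jobs) = 1 + 0.2·t(2 jobs) + 0.4·t(3 jobs)
t(3 jobs) = 1 + 0.3·t(2 jobs) + 0.3·t(3 jobs)
Solving: t(2 jobs) = 2.5000, t(3 jobs) = 2.5000.
Expected ticks from 3 jobs to 4 jobs: 2.5000.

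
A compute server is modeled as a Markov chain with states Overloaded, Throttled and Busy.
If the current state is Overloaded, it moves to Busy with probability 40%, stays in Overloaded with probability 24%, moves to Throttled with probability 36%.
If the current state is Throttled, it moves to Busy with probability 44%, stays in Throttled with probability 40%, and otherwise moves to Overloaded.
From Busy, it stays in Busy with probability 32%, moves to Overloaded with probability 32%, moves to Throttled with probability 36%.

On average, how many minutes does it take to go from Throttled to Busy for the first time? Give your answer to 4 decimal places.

2.3092

Let t(s) be the expected number of minutes to first reach Busy from state s, with t(Busy) = 0. Conditioning on the first minute:
t(Overloaded) = 1 + 0.24·t(Overloaded) + 0.36·t(Throttled)
t(Throttled) = 1 + 0.16·t(Overloaded) + 0.4·t(Throttled)
Solving: t(Overloaded) = 2.4096, t(Throttled) = 2.3092.
Expected minutes from Throttled to Busy: 2.3092.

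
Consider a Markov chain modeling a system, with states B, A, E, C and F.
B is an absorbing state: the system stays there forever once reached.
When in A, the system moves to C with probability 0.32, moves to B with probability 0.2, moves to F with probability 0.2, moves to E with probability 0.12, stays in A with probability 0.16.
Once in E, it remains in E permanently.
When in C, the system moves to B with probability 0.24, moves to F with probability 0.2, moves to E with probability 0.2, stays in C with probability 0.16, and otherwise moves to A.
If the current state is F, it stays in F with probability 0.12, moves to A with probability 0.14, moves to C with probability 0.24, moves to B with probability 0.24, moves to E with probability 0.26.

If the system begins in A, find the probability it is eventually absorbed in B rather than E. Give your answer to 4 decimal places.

0.5662

Let h(s) be the probability of absorption at B starting from transient state s. Then h(B) = 1 and h(E) = 0. By first-step analysis:
h(A) = 0.2·1 + 0.16·h(A) + 0.12·0 + 0.32·h(C) + 0.2·h(F)
h(C) = 0.24·1 + 0.2·h(A) + 0.2·0 + 0.16·h(C) + 0.2·h(F)
h(F) = 0.24·1 + 0.14·h(A) + 0.26·0 + 0.24·h(C) + 0.12·h(F)
Solving: h(A) = 0.5662, h(C) = 0.5421, h(F) = 0.5107.
Starting from A, the probability is 0.5662.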